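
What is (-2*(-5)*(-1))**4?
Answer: 10000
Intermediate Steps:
(-2*(-5)*(-1))**4 = (10*(-1))**4 = (-10)**4 = 10000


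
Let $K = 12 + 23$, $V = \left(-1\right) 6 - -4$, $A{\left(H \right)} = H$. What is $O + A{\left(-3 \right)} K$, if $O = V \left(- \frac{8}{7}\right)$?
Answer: $- \frac{719}{7} \approx -102.71$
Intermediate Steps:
$V = -2$ ($V = -6 + 4 = -2$)
$K = 35$
$O = \frac{16}{7}$ ($O = - 2 \left(- \frac{8}{7}\right) = - 2 \left(\left(-8\right) \frac{1}{7}\right) = \left(-2\right) \left(- \frac{8}{7}\right) = \frac{16}{7} \approx 2.2857$)
$O + A{\left(-3 \right)} K = \frac{16}{7} - 105 = - \frac{719}{7}$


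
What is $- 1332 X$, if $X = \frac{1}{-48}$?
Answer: $\frac{111}{4} \approx 27.75$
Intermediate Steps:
$X = - \frac{1}{48} \approx -0.020833$
$- 1332 X = \left(-1332\right) \left(- \frac{1}{48}\right) = \frac{111}{4}$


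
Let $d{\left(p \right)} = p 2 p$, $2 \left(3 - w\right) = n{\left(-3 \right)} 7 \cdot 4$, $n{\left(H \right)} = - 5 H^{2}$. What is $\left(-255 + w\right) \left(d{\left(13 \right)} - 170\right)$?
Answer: $63504$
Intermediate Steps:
$w = 633$ ($w = 3 - \frac{- 5 \left(-3\right)^{2} \cdot 7 \cdot 4}{2} = 3 - \frac{\left(-5\right) 9 \cdot 7 \cdot 4}{2} = 3 - \frac{\left(-45\right) 7 \cdot 4}{2} = 3 - \frac{\left(-315\right) 4}{2} = 3 - -630 = 3 + 630 = 633$)
$d{\left(p \right)} = 2 p^{2}$ ($d{\left(p \right)} = 2 p p = 2 p^{2}$)
$\left(-255 + w\right) \left(d{\left(13 \right)} - 170\right) = \left(-255 + 633\right) \left(2 \cdot 13^{2} - 170\right) = 378 \left(2 \cdot 169 - 170\right) = 378 \left(338 - 170\right) = 378 \cdot 168 = 63504$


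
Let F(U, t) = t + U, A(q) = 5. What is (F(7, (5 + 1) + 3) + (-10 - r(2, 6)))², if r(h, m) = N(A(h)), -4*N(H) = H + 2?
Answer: 961/16 ≈ 60.063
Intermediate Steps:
N(H) = -½ - H/4 (N(H) = -(H + 2)/4 = -(2 + H)/4 = -½ - H/4)
r(h, m) = -7/4 (r(h, m) = -½ - ¼*5 = -½ - 5/4 = -7/4)
F(U, t) = U + t
(F(7, (5 + 1) + 3) + (-10 - r(2, 6)))² = ((7 + ((5 + 1) + 3)) + (-10 - 1*(-7/4)))² = ((7 + (6 + 3)) + (-10 + 7/4))² = ((7 + 9) - 33/4)² = (16 - 33/4)² = (31/4)² = 961/16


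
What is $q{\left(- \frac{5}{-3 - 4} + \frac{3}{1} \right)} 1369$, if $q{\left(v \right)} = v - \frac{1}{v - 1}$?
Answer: $\frac{609205}{133} \approx 4580.5$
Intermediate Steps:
$q{\left(v \right)} = v - \frac{1}{-1 + v}$
$q{\left(- \frac{5}{-3 - 4} + \frac{3}{1} \right)} 1369 = \frac{-1 + \left(- \frac{5}{-3 - 4} + \frac{3}{1}\right)^{2} - \left(- \frac{5}{-3 - 4} + \frac{3}{1}\right)}{-1 + \left(- \frac{5}{-3 - 4} + \frac{3}{1}\right)} 1369 = \frac{-1 + \left(- \frac{5}{-3 - 4} + 3 \cdot 1\right)^{2} - \left(- \frac{5}{-3 - 4} + 3 \cdot 1\right)}{-1 + \left(- \frac{5}{-3 - 4} + 3 \cdot 1\right)} 1369 = \frac{-1 + \left(- \frac{5}{-7} + 3\right)^{2} - \left(- \frac{5}{-7} + 3\right)}{-1 + \left(- \frac{5}{-7} + 3\right)} 1369 = \frac{-1 + \left(\left(-5\right) \left(- \frac{1}{7}\right) + 3\right)^{2} - \left(\left(-5\right) \left(- \frac{1}{7}\right) + 3\right)}{-1 + \left(\left(-5\right) \left(- \frac{1}{7}\right) + 3\right)} 1369 = \frac{-1 + \left(\frac{5}{7} + 3\right)^{2} - \left(\frac{5}{7} + 3\right)}{-1 + \left(\frac{5}{7} + 3\right)} 1369 = \frac{-1 + \left(\frac{26}{7}\right)^{2} - \frac{26}{7}}{-1 + \frac{26}{7}} \cdot 1369 = \frac{-1 + \frac{676}{49} - \frac{26}{7}}{\frac{19}{7}} \cdot 1369 = \frac{7}{19} \cdot \frac{445}{49} \cdot 1369 = \frac{445}{133} \cdot 1369 = \frac{609205}{133}$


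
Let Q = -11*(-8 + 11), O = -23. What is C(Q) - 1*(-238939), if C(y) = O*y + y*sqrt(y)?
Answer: 239698 - 33*I*sqrt(33) ≈ 2.397e+5 - 189.57*I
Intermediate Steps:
Q = -33 (Q = -11*3 = -33)
C(y) = y**(3/2) - 23*y (C(y) = -23*y + y*sqrt(y) = -23*y + y**(3/2) = y**(3/2) - 23*y)
C(Q) - 1*(-238939) = ((-33)**(3/2) - 23*(-33)) - 1*(-238939) = (-33*I*sqrt(33) + 759) + 238939 = (759 - 33*I*sqrt(33)) + 238939 = 239698 - 33*I*sqrt(33)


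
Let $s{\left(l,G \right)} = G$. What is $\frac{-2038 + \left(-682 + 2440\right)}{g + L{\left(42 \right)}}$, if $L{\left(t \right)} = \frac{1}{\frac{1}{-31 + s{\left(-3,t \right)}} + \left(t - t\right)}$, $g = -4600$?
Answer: $\frac{280}{4589} \approx 0.061015$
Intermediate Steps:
$L{\left(t \right)} = -31 + t$ ($L{\left(t \right)} = \frac{1}{\frac{1}{-31 + t} + \left(t - t\right)} = \frac{1}{\frac{1}{-31 + t} + 0} = \frac{1}{\frac{1}{-31 + t}} = -31 + t$)
$\frac{-2038 + \left(-682 + 2440\right)}{g + L{\left(42 \right)}} = \frac{-2038 + \left(-682 + 2440\right)}{-4600 + \left(-31 + 42\right)} = \frac{-2038 + 1758}{-4600 + 11} = - \frac{280}{-4589} = \left(-280\right) \left(- \frac{1}{4589}\right) = \frac{280}{4589}$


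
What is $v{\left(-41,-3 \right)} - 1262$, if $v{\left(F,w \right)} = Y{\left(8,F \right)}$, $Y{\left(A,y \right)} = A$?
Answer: $-1254$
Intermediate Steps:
$v{\left(F,w \right)} = 8$
$v{\left(-41,-3 \right)} - 1262 = 8 - 1262 = -1254$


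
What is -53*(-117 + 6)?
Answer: 5883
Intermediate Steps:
-53*(-117 + 6) = -53*(-111) = 5883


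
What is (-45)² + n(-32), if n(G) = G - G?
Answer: 2025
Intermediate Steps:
n(G) = 0
(-45)² + n(-32) = (-45)² + 0 = 2025 + 0 = 2025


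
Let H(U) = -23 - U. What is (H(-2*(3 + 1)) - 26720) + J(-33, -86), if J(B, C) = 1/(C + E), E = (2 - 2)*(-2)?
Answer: -2299211/86 ≈ -26735.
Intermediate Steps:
E = 0 (E = 0*(-2) = 0)
J(B, C) = 1/C (J(B, C) = 1/(C + 0) = 1/C)
(H(-2*(3 + 1)) - 26720) + J(-33, -86) = ((-23 - (-2)*(3 + 1)) - 26720) + 1/(-86) = ((-23 - (-2)*4) - 26720) - 1/86 = ((-23 - 1*(-8)) - 26720) - 1/86 = ((-23 + 8) - 26720) - 1/86 = (-15 - 26720) - 1/86 = -26735 - 1/86 = -2299211/86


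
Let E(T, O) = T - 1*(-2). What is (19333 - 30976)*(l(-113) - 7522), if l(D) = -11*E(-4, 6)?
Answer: 87322500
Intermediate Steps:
E(T, O) = 2 + T (E(T, O) = T + 2 = 2 + T)
l(D) = 22 (l(D) = -11*(2 - 4) = -11*(-2) = 22)
(19333 - 30976)*(l(-113) - 7522) = (19333 - 30976)*(22 - 7522) = -11643*(-7500) = 87322500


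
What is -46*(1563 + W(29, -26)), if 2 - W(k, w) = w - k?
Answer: -74520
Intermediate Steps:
W(k, w) = 2 + k - w (W(k, w) = 2 - (w - k) = 2 + (k - w) = 2 + k - w)
-46*(1563 + W(29, -26)) = -46*(1563 + (2 + 29 - 1*(-26))) = -46*(1563 + (2 + 29 + 26)) = -46*(1563 + 57) = -46*1620 = -74520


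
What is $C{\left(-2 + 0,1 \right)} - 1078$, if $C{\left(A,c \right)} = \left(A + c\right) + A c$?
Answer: $-1081$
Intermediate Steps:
$C{\left(A,c \right)} = A + c + A c$
$C{\left(-2 + 0,1 \right)} - 1078 = \left(\left(-2 + 0\right) + 1 + \left(-2 + 0\right) 1\right) - 1078 = \left(-2 + 1 - 2\right) - 1078 = -3 - 1078 = -1081$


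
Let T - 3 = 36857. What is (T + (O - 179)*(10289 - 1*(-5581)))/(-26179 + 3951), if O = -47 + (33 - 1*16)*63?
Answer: -6723505/11114 ≈ -604.96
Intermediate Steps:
T = 36860 (T = 3 + 36857 = 36860)
O = 1024 (O = -47 + (33 - 16)*63 = -47 + 17*63 = -47 + 1071 = 1024)
(T + (O - 179)*(10289 - 1*(-5581)))/(-26179 + 3951) = (36860 + (1024 - 179)*(10289 - 1*(-5581)))/(-26179 + 3951) = (36860 + 845*(10289 + 5581))/(-22228) = (36860 + 845*15870)*(-1/22228) = (36860 + 13410150)*(-1/22228) = 13447010*(-1/22228) = -6723505/11114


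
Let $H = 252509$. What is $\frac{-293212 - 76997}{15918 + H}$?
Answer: $- \frac{370209}{268427} \approx -1.3792$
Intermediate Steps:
$\frac{-293212 - 76997}{15918 + H} = \frac{-293212 - 76997}{15918 + 252509} = - \frac{370209}{268427}$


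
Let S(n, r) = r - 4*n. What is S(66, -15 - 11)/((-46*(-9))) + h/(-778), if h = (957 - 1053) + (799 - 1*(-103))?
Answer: -139826/80523 ≈ -1.7365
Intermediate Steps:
h = 806 (h = -96 + (799 + 103) = -96 + 902 = 806)
S(66, -15 - 11)/((-46*(-9))) + h/(-778) = ((-15 - 11) - 4*66)/((-46*(-9))) + 806/(-778) = (-26 - 264)/414 + 806*(-1/778) = -290*1/414 - 403/389 = -145/207 - 403/389 = -139826/80523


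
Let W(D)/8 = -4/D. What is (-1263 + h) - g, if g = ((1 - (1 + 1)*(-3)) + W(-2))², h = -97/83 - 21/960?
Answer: -47627141/26560 ≈ -1793.2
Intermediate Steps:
h = -31621/26560 (h = -97*1/83 - 21*1/960 = -97/83 - 7/320 = -31621/26560 ≈ -1.1905)
W(D) = -32/D (W(D) = 8*(-4/D) = -32/D)
g = 529 (g = ((1 - (1 + 1)*(-3)) - 32/(-2))² = ((1 - 2*(-3)) - 32*(-½))² = ((1 - 1*(-6)) + 16)² = ((1 + 6) + 16)² = (7 + 16)² = 23² = 529)
(-1263 + h) - g = (-1263 - 31621/26560) - 1*529 = -33576901/26560 - 529 = -47627141/26560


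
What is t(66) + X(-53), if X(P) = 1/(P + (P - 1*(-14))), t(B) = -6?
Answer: -553/92 ≈ -6.0109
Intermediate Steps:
X(P) = 1/(14 + 2*P) (X(P) = 1/(P + (P + 14)) = 1/(P + (14 + P)) = 1/(14 + 2*P))
t(66) + X(-53) = -6 + 1/(2*(7 - 53)) = -6 + (½)/(-46) = -6 + (½)*(-1/46) = -6 - 1/92 = -553/92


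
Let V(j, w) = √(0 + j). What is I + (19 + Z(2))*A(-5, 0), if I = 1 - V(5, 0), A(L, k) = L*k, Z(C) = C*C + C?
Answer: 1 - √5 ≈ -1.2361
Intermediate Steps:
V(j, w) = √j
Z(C) = C + C² (Z(C) = C² + C = C + C²)
I = 1 - √5 ≈ -1.2361
I + (19 + Z(2))*A(-5, 0) = (1 - √5) + (19 + 2*(1 + 2))*(-5*0) = (1 - √5) + (19 + 2*3)*0 = (1 - √5) + (19 + 6)*0 = (1 - √5) + 25*0 = (1 - √5) + 0 = 1 - √5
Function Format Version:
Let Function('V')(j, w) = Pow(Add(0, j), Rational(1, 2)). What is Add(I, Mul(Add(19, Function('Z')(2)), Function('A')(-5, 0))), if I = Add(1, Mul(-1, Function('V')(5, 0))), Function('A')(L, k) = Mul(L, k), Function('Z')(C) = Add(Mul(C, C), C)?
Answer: Add(1, Mul(-1, Pow(5, Rational(1, 2)))) ≈ -1.2361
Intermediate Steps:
Function('V')(j, w) = Pow(j, Rational(1, 2))
Function('Z')(C) = Add(C, Pow(C, 2)) (Function('Z')(C) = Add(Pow(C, 2), C) = Add(C, Pow(C, 2)))
I = Add(1, Mul(-1, Pow(5, Rational(1, 2)))) ≈ -1.2361
Add(I, Mul(Add(19, Function('Z')(2)), Function('A')(-5, 0))) = Add(Add(1, Mul(-1, Pow(5, Rational(1, 2)))), Mul(Add(19, Mul(2, Add(1, 2))), Mul(-5, 0))) = Add(Add(1, Mul(-1, Pow(5, Rational(1, 2)))), Mul(Add(19, Mul(2, 3)), 0)) = Add(Add(1, Mul(-1, Pow(5, Rational(1, 2)))), Mul(Add(19, 6), 0)) = Add(Add(1, Mul(-1, Pow(5, Rational(1, 2)))), Mul(25, 0)) = Add(Add(1, Mul(-1, Pow(5, Rational(1, 2)))), 0) = Add(1, Mul(-1, Pow(5, Rational(1, 2))))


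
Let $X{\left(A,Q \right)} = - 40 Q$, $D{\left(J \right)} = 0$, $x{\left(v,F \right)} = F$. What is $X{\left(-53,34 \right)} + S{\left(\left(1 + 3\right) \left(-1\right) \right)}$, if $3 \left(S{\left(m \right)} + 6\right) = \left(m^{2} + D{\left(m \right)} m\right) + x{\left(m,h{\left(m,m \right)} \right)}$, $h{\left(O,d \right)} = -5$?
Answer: $- \frac{4087}{3} \approx -1362.3$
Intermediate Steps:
$S{\left(m \right)} = - \frac{23}{3} + \frac{m^{2}}{3}$ ($S{\left(m \right)} = -6 + \frac{\left(m^{2} + 0 m\right) - 5}{3} = -6 + \frac{\left(m^{2} + 0\right) - 5}{3} = -6 + \frac{m^{2} - 5}{3} = -6 + \frac{-5 + m^{2}}{3} = -6 + \left(- \frac{5}{3} + \frac{m^{2}}{3}\right) = - \frac{23}{3} + \frac{m^{2}}{3}$)
$X{\left(-53,34 \right)} + S{\left(\left(1 + 3\right) \left(-1\right) \right)} = \left(-40\right) 34 - \left(\frac{23}{3} - \frac{\left(\left(1 + 3\right) \left(-1\right)\right)^{2}}{3}\right) = -1360 - \left(\frac{23}{3} - \frac{\left(4 \left(-1\right)\right)^{2}}{3}\right) = -1360 - \left(\frac{23}{3} - \frac{\left(-4\right)^{2}}{3}\right) = -1360 + \left(- \frac{23}{3} + \frac{1}{3} \cdot 16\right) = -1360 + \left(- \frac{23}{3} + \frac{16}{3}\right) = -1360 - \frac{7}{3} = - \frac{4087}{3}$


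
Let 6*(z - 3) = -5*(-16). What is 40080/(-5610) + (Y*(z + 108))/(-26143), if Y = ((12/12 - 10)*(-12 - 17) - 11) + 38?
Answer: -41623144/4888741 ≈ -8.5141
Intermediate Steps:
z = 49/3 (z = 3 + (-5*(-16))/6 = 3 + (⅙)*80 = 3 + 40/3 = 49/3 ≈ 16.333)
Y = 288 (Y = ((12*(1/12) - 10)*(-29) - 11) + 38 = ((1 - 10)*(-29) - 11) + 38 = (-9*(-29) - 11) + 38 = (261 - 11) + 38 = 250 + 38 = 288)
40080/(-5610) + (Y*(z + 108))/(-26143) = 40080/(-5610) + (288*(49/3 + 108))/(-26143) = 40080*(-1/5610) + (288*(373/3))*(-1/26143) = -1336/187 + 35808*(-1/26143) = -1336/187 - 35808/26143 = -41623144/4888741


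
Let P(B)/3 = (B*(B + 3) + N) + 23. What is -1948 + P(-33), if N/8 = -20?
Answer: 611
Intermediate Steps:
N = -160 (N = 8*(-20) = -160)
P(B) = -411 + 3*B*(3 + B) (P(B) = 3*((B*(B + 3) - 160) + 23) = 3*((B*(3 + B) - 160) + 23) = 3*((-160 + B*(3 + B)) + 23) = 3*(-137 + B*(3 + B)) = -411 + 3*B*(3 + B))
-1948 + P(-33) = -1948 + (-411 + 3*(-33)² + 9*(-33)) = -1948 + (-411 + 3*1089 - 297) = -1948 + (-411 + 3267 - 297) = -1948 + 2559 = 611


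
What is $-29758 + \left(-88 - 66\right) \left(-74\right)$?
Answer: $-18362$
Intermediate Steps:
$-29758 + \left(-88 - 66\right) \left(-74\right) = -29758 - -11396 = -29758 + 11396 = -18362$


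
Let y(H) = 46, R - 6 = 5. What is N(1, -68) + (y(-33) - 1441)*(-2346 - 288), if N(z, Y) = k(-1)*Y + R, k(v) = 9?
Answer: 3673829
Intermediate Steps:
R = 11 (R = 6 + 5 = 11)
N(z, Y) = 11 + 9*Y (N(z, Y) = 9*Y + 11 = 11 + 9*Y)
N(1, -68) + (y(-33) - 1441)*(-2346 - 288) = (11 + 9*(-68)) + (46 - 1441)*(-2346 - 288) = (11 - 612) - 1395*(-2634) = -601 + 3674430 = 3673829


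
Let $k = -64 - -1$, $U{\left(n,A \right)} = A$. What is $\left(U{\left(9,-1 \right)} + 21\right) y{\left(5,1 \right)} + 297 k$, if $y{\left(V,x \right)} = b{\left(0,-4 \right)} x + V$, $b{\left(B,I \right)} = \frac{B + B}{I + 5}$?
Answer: $-18611$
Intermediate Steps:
$b{\left(B,I \right)} = \frac{2 B}{5 + I}$
$k = -63$ ($k = -64 + 1 = -63$)
$y{\left(V,x \right)} = V$ ($y{\left(V,x \right)} = 2 \cdot 0 \frac{1}{5 - 4} x + V = 2 \cdot 0 \cdot 1^{-1} x + V = 2 \cdot 0 \cdot 1 x + V = 0 x + V = 0 + V = V$)
$\left(U{\left(9,-1 \right)} + 21\right) y{\left(5,1 \right)} + 297 k = \left(-1 + 21\right) 5 + 297 \left(-63\right) = 20 \cdot 5 - 18711 = 100 - 18711 = -18611$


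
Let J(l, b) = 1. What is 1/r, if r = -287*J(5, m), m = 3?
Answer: -1/287 ≈ -0.0034843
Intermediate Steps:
r = -287 (r = -287*1 = -287)
1/r = 1/(-287) = -1/287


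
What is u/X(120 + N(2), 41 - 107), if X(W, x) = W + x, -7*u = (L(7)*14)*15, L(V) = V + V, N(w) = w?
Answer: -15/2 ≈ -7.5000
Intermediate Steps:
L(V) = 2*V
u = -420 (u = -(2*7)*14*15/7 = -14*14*15/7 = -28*15 = -⅐*2940 = -420)
u/X(120 + N(2), 41 - 107) = -420/((120 + 2) + (41 - 107)) = -420/(122 - 66) = -420/56 = -420*1/56 = -15/2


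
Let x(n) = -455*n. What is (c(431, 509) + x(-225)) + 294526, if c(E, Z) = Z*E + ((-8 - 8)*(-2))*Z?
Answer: 632568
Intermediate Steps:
c(E, Z) = 32*Z + E*Z (c(E, Z) = E*Z + (-16*(-2))*Z = E*Z + 32*Z = 32*Z + E*Z)
(c(431, 509) + x(-225)) + 294526 = (509*(32 + 431) - 455*(-225)) + 294526 = (509*463 + 102375) + 294526 = (235667 + 102375) + 294526 = 338042 + 294526 = 632568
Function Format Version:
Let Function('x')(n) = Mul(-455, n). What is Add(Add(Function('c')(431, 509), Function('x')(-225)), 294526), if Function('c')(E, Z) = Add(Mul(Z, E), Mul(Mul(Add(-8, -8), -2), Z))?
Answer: 632568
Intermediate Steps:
Function('c')(E, Z) = Add(Mul(32, Z), Mul(E, Z)) (Function('c')(E, Z) = Add(Mul(E, Z), Mul(Mul(-16, -2), Z)) = Add(Mul(E, Z), Mul(32, Z)) = Add(Mul(32, Z), Mul(E, Z)))
Add(Add(Function('c')(431, 509), Function('x')(-225)), 294526) = Add(Add(Mul(509, Add(32, 431)), Mul(-455, -225)), 294526) = Add(Add(Mul(509, 463), 102375), 294526) = Add(Add(235667, 102375), 294526) = Add(338042, 294526) = 632568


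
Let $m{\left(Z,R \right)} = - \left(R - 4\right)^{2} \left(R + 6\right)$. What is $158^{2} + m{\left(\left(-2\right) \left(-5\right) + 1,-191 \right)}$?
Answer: $7059589$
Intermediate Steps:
$m{\left(Z,R \right)} = - \left(-4 + R\right)^{2} \left(6 + R\right)$
$158^{2} + m{\left(\left(-2\right) \left(-5\right) + 1,-191 \right)} = 158^{2} + \left(-4 - 191\right)^{2} \left(-6 - -191\right) = 24964 + \left(-195\right)^{2} \left(-6 + 191\right) = 24964 + 38025 \cdot 185 = 24964 + 7034625 = 7059589$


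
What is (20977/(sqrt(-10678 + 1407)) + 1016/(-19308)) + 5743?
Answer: 27721207/4827 - 20977*I*sqrt(9271)/9271 ≈ 5742.9 - 217.86*I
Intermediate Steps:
(20977/(sqrt(-10678 + 1407)) + 1016/(-19308)) + 5743 = (20977/(sqrt(-9271)) + 1016*(-1/19308)) + 5743 = (20977/((I*sqrt(9271))) - 254/4827) + 5743 = (20977*(-I*sqrt(9271)/9271) - 254/4827) + 5743 = (-20977*I*sqrt(9271)/9271 - 254/4827) + 5743 = (-254/4827 - 20977*I*sqrt(9271)/9271) + 5743 = 27721207/4827 - 20977*I*sqrt(9271)/9271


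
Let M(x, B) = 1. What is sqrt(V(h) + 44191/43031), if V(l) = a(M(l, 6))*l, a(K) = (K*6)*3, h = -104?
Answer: I*sqrt(3464418968071)/43031 ≈ 43.255*I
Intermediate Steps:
a(K) = 18*K (a(K) = (6*K)*3 = 18*K)
V(l) = 18*l (V(l) = (18*1)*l = 18*l)
sqrt(V(h) + 44191/43031) = sqrt(18*(-104) + 44191/43031) = sqrt(-1872 + 44191*(1/43031)) = sqrt(-1872 + 44191/43031) = sqrt(-80509841/43031) = I*sqrt(3464418968071)/43031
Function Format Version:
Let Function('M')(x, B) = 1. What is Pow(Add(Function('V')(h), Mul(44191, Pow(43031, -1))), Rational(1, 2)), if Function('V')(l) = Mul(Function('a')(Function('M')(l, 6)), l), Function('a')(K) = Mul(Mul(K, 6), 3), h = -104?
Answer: Mul(Rational(1, 43031), I, Pow(3464418968071, Rational(1, 2))) ≈ Mul(43.255, I)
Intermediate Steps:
Function('a')(K) = Mul(18, K) (Function('a')(K) = Mul(Mul(6, K), 3) = Mul(18, K))
Function('V')(l) = Mul(18, l) (Function('V')(l) = Mul(Mul(18, 1), l) = Mul(18, l))
Pow(Add(Function('V')(h), Mul(44191, Pow(43031, -1))), Rational(1, 2)) = Pow(Add(Mul(18, -104), Mul(44191, Pow(43031, -1))), Rational(1, 2)) = Pow(Add(-1872, Mul(44191, Rational(1, 43031))), Rational(1, 2)) = Pow(Add(-1872, Rational(44191, 43031)), Rational(1, 2)) = Pow(Rational(-80509841, 43031), Rational(1, 2)) = Mul(Rational(1, 43031), I, Pow(3464418968071, Rational(1, 2)))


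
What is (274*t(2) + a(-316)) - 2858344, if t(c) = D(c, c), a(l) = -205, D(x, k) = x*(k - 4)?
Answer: -2859645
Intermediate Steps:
D(x, k) = x*(-4 + k)
t(c) = c*(-4 + c)
(274*t(2) + a(-316)) - 2858344 = (274*(2*(-4 + 2)) - 205) - 2858344 = (274*(2*(-2)) - 205) - 2858344 = (274*(-4) - 205) - 2858344 = (-1096 - 205) - 2858344 = -1301 - 2858344 = -2859645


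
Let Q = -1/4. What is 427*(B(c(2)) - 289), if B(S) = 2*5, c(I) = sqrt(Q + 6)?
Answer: -119133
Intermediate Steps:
Q = -1/4 (Q = -1*1/4 = -1/4 ≈ -0.25000)
c(I) = sqrt(23)/2 (c(I) = sqrt(-1/4 + 6) = sqrt(23/4) = sqrt(23)/2)
B(S) = 10
427*(B(c(2)) - 289) = 427*(10 - 289) = 427*(-279) = -119133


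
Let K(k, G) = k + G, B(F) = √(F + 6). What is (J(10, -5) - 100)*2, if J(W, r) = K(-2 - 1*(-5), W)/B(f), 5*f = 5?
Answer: -200 + 26*√7/7 ≈ -190.17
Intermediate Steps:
f = 1 (f = (⅕)*5 = 1)
B(F) = √(6 + F)
K(k, G) = G + k
J(W, r) = √7*(3 + W)/7 (J(W, r) = (W + (-2 - 1*(-5)))/(√(6 + 1)) = (W + (-2 + 5))/(√7) = (W + 3)*(√7/7) = (3 + W)*(√7/7) = √7*(3 + W)/7)
(J(10, -5) - 100)*2 = (√7*(3 + 10)/7 - 100)*2 = ((⅐)*√7*13 - 100)*2 = (13*√7/7 - 100)*2 = (-100 + 13*√7/7)*2 = -200 + 26*√7/7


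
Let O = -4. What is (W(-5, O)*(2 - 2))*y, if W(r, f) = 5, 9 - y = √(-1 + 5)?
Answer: 0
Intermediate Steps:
y = 7 (y = 9 - √(-1 + 5) = 9 - √4 = 9 - 1*2 = 9 - 2 = 7)
(W(-5, O)*(2 - 2))*y = (5*(2 - 2))*7 = (5*0)*7 = 0*7 = 0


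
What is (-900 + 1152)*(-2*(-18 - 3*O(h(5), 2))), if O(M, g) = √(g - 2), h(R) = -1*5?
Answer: 9072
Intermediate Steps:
h(R) = -5
O(M, g) = √(-2 + g)
(-900 + 1152)*(-2*(-18 - 3*O(h(5), 2))) = (-900 + 1152)*(-2*(-18 - 3*√(-2 + 2))) = 252*(-2*(-18 - 3*√0)) = 252*(-2*(-18 - 3*0)) = 252*(-2*(-18 + 0)) = 252*(-2*(-18)) = 252*36 = 9072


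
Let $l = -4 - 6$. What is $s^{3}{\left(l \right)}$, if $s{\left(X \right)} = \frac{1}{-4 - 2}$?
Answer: $- \frac{1}{216} \approx -0.0046296$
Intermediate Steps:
$l = -10$ ($l = -4 - 6 = -10$)
$s{\left(X \right)} = - \frac{1}{6}$ ($s{\left(X \right)} = \frac{1}{-6} = - \frac{1}{6}$)
$s^{3}{\left(l \right)} = \left(- \frac{1}{6}\right)^{3} = - \frac{1}{216}$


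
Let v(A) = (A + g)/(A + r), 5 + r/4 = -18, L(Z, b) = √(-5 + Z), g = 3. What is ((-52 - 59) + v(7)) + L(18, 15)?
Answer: -1889/17 + √13 ≈ -107.51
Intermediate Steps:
r = -92 (r = -20 + 4*(-18) = -20 - 72 = -92)
v(A) = (3 + A)/(-92 + A) (v(A) = (A + 3)/(A - 92) = (3 + A)/(-92 + A))
((-52 - 59) + v(7)) + L(18, 15) = ((-52 - 59) + (3 + 7)/(-92 + 7)) + √(-5 + 18) = (-111 + 10/(-85)) + √13 = (-111 - 1/85*10) + √13 = (-111 - 2/17) + √13 = -1889/17 + √13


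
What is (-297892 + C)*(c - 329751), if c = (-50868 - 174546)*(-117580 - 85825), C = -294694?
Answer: -27170071014930534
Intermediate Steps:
c = 45850334670 (c = -225414*(-203405) = 45850334670)
(-297892 + C)*(c - 329751) = (-297892 - 294694)*(45850334670 - 329751) = -592586*45850004919 = -27170071014930534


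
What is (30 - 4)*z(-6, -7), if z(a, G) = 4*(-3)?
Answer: -312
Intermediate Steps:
z(a, G) = -12
(30 - 4)*z(-6, -7) = (30 - 4)*(-12) = 26*(-12) = -312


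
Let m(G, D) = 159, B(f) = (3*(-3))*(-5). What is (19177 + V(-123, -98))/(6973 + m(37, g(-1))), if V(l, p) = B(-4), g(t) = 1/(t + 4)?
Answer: 9611/3566 ≈ 2.6952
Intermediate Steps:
g(t) = 1/(4 + t)
B(f) = 45 (B(f) = -9*(-5) = 45)
V(l, p) = 45
(19177 + V(-123, -98))/(6973 + m(37, g(-1))) = (19177 + 45)/(6973 + 159) = 19222/7132 = 19222*(1/7132) = 9611/3566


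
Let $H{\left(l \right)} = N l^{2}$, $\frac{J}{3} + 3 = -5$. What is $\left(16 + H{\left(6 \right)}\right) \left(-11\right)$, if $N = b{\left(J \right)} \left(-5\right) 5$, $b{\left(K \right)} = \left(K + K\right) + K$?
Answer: $-712976$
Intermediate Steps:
$J = -24$ ($J = -9 + 3 \left(-5\right) = -9 - 15 = -24$)
$b{\left(K \right)} = 3 K$ ($b{\left(K \right)} = 2 K + K = 3 K$)
$N = 1800$ ($N = 3 \left(-24\right) \left(-5\right) 5 = \left(-72\right) \left(-5\right) 5 = 360 \cdot 5 = 1800$)
$H{\left(l \right)} = 1800 l^{2}$
$\left(16 + H{\left(6 \right)}\right) \left(-11\right) = \left(16 + 1800 \cdot 6^{2}\right) \left(-11\right) = \left(16 + 1800 \cdot 36\right) \left(-11\right) = \left(16 + 64800\right) \left(-11\right) = 64816 \left(-11\right) = -712976$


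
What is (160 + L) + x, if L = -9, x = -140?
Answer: 11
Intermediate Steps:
(160 + L) + x = (160 - 9) - 140 = 151 - 140 = 11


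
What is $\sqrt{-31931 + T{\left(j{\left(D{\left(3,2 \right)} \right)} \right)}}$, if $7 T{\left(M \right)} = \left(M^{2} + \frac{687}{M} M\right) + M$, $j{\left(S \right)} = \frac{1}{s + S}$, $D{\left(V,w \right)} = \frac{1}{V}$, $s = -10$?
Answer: $\frac{14 i \sqrt{136589}}{29} \approx 178.42 i$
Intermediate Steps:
$j{\left(S \right)} = \frac{1}{-10 + S}$
$T{\left(M \right)} = \frac{687}{7} + \frac{M}{7} + \frac{M^{2}}{7}$ ($T{\left(M \right)} = \frac{\left(M^{2} + \frac{687}{M} M\right) + M}{7} = \frac{\left(M^{2} + 687\right) + M}{7} = \frac{\left(687 + M^{2}\right) + M}{7} = \frac{687 + M + M^{2}}{7} = \frac{687}{7} + \frac{M}{7} + \frac{M^{2}}{7}$)
$\sqrt{-31931 + T{\left(j{\left(D{\left(3,2 \right)} \right)} \right)}} = \sqrt{-31931 + \left(\frac{687}{7} + \frac{1}{7 \left(-10 + \frac{1}{3}\right)} + \frac{\left(\frac{1}{-10 + \frac{1}{3}}\right)^{2}}{7}\right)} = \sqrt{-31931 + \left(\frac{687}{7} + \frac{1}{7 \left(- \frac{29}{3}\right)} + \frac{\left(\frac{1}{- \frac{29}{3}}\right)^{2}}{7}\right)} = \sqrt{-31931 + \left(\frac{687}{7} + \frac{1}{7} \left(- \frac{3}{29}\right) + \frac{\left(- \frac{3}{29}\right)^{2}}{7}\right)} = \sqrt{-31931 + \left(\frac{687}{7} - \frac{3}{203} + \frac{1}{7} \cdot \frac{9}{841}\right)} = \sqrt{-31931 + \left(\frac{687}{7} - \frac{3}{203} + \frac{9}{5887}\right)} = \sqrt{-31931 + \frac{82527}{841}} = \sqrt{- \frac{26771444}{841}} = \frac{14 i \sqrt{136589}}{29}$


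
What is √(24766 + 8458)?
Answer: 2*√8306 ≈ 182.27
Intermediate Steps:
√(24766 + 8458) = √33224 = 2*√8306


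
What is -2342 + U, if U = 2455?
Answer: 113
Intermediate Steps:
-2342 + U = -2342 + 2455 = 113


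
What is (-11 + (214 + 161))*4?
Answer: 1456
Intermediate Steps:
(-11 + (214 + 161))*4 = (-11 + 375)*4 = 364*4 = 1456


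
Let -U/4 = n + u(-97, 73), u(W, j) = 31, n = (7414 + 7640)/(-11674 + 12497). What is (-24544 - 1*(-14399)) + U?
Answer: -8511603/823 ≈ -10342.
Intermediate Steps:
n = 15054/823 ≈ 18.292
U = -162268/823 (U = -4*(15054/823 + 31) = -4*40567/823 = -162268/823 ≈ -197.17)
(-24544 - 1*(-14399)) + U = (-24544 - 1*(-14399)) - 162268/823 = (-24544 + 14399) - 162268/823 = -10145 - 162268/823 = -8511603/823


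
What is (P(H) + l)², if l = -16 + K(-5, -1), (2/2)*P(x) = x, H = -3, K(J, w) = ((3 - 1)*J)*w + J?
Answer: 196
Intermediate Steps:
K(J, w) = J + 2*J*w (K(J, w) = (2*J)*w + J = 2*J*w + J = J + 2*J*w)
P(x) = x
l = -11 (l = -16 - 5*(1 + 2*(-1)) = -16 - 5*(1 - 2) = -16 - 5*(-1) = -16 + 5 = -11)
(P(H) + l)² = (-3 - 11)² = (-14)² = 196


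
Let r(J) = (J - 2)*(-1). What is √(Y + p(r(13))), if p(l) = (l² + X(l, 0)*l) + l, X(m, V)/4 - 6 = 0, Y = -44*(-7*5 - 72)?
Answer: 3*√506 ≈ 67.483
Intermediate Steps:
Y = 4708 (Y = -44*(-35 - 72) = -44*(-107) = 4708)
X(m, V) = 24 (X(m, V) = 24 + 4*0 = 24 + 0 = 24)
r(J) = 2 - J (r(J) = (-2 + J)*(-1) = 2 - J)
p(l) = l² + 25*l (p(l) = (l² + 24*l) + l = l² + 25*l)
√(Y + p(r(13))) = √(4708 + (2 - 1*13)*(25 + (2 - 1*13))) = √(4708 + (2 - 13)*(25 + (2 - 13))) = √(4708 - 11*(25 - 11)) = √(4708 - 11*14) = √(4708 - 154) = √4554 = 3*√506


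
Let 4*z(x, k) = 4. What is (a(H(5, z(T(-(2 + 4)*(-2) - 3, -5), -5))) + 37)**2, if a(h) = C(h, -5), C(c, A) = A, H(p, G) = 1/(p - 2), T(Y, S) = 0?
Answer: 1024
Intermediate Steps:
z(x, k) = 1 (z(x, k) = (1/4)*4 = 1)
H(p, G) = 1/(-2 + p)
a(h) = -5
(a(H(5, z(T(-(2 + 4)*(-2) - 3, -5), -5))) + 37)**2 = (-5 + 37)**2 = 32**2 = 1024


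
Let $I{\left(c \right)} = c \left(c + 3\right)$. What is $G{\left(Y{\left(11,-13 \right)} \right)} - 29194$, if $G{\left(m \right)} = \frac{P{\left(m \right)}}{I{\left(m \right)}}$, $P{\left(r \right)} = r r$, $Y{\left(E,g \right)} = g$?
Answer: $- \frac{291927}{10} \approx -29193.0$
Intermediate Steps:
$P{\left(r \right)} = r^{2}$
$I{\left(c \right)} = c \left(3 + c\right)$
$G{\left(m \right)} = \frac{m}{3 + m}$ ($G{\left(m \right)} = \frac{m^{2}}{m \left(3 + m\right)} = m^{2} \frac{1}{m \left(3 + m\right)} = \frac{m}{3 + m}$)
$G{\left(Y{\left(11,-13 \right)} \right)} - 29194 = - \frac{13}{3 - 13} - 29194 = - \frac{13}{-10} - 29194 = \left(-13\right) \left(- \frac{1}{10}\right) - 29194 = \frac{13}{10} - 29194 = - \frac{291927}{10}$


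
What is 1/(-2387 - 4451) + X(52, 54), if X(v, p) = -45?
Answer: -307711/6838 ≈ -45.000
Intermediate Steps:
1/(-2387 - 4451) + X(52, 54) = 1/(-2387 - 4451) - 45 = 1/(-6838) - 45 = -1/6838 - 45 = -307711/6838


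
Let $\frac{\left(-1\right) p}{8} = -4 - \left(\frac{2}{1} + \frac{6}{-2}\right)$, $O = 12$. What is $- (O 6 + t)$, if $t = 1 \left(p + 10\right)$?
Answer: $-106$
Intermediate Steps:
$p = 24$ ($p = - 8 \left(-4 - \left(\frac{2}{1} + \frac{6}{-2}\right)\right) = - 8 \left(-4 - \left(2 \cdot 1 + 6 \left(- \frac{1}{2}\right)\right)\right) = - 8 \left(-4 - \left(2 - 3\right)\right) = - 8 \left(-4 - -1\right) = - 8 \left(-4 + 1\right) = \left(-8\right) \left(-3\right) = 24$)
$t = 34$ ($t = 1 \left(24 + 10\right) = 1 \cdot 34 = 34$)
$- (O 6 + t) = - (12 \cdot 6 + 34) = - (72 + 34) = \left(-1\right) 106 = -106$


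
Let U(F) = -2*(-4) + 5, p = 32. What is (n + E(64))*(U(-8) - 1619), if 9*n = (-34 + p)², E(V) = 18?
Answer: -266596/9 ≈ -29622.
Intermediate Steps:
U(F) = 13 (U(F) = 8 + 5 = 13)
n = 4/9 (n = (-34 + 32)²/9 = (⅑)*(-2)² = (⅑)*4 = 4/9 ≈ 0.44444)
(n + E(64))*(U(-8) - 1619) = (4/9 + 18)*(13 - 1619) = (166/9)*(-1606) = -266596/9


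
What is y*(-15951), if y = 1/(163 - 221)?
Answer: 15951/58 ≈ 275.02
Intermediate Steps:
y = -1/58 (y = 1/(-58) = -1/58 ≈ -0.017241)
y*(-15951) = -1/58*(-15951) = 15951/58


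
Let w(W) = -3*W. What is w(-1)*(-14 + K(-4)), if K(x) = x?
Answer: -54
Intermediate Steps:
w(-1)*(-14 + K(-4)) = (-3*(-1))*(-14 - 4) = 3*(-18) = -54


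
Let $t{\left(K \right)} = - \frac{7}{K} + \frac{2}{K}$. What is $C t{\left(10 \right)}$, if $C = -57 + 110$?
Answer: $- \frac{53}{2} \approx -26.5$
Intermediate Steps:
$C = 53$
$t{\left(K \right)} = - \frac{5}{K}$
$C t{\left(10 \right)} = 53 \left(- \frac{5}{10}\right) = 53 \left(\left(-5\right) \frac{1}{10}\right) = 53 \left(- \frac{1}{2}\right) = - \frac{53}{2}$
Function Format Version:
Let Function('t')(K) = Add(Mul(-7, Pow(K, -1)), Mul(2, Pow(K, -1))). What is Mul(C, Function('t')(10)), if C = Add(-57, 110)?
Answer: Rational(-53, 2) ≈ -26.500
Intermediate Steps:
C = 53
Function('t')(K) = Mul(-5, Pow(K, -1))
Mul(C, Function('t')(10)) = Mul(53, Mul(-5, Pow(10, -1))) = Mul(53, Mul(-5, Rational(1, 10))) = Mul(53, Rational(-1, 2)) = Rational(-53, 2)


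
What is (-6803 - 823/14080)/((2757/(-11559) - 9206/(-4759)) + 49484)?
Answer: -585464162747967/4258687726726400 ≈ -0.13748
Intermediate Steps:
(-6803 - 823/14080)/((2757/(-11559) - 9206/(-4759)) + 49484) = (-6803 - 823*1/14080)/((2757*(-1/11559) - 9206*(-1/4759)) + 49484) = (-6803 - 823/14080)/((-919/3853 + 9206/4759) + 49484) = -95787063/(14080*(31097197/18336427 + 49484)) = -95787063/(14080*907390850865/18336427) = -95787063/14080*18336427/907390850865 = -585464162747967/4258687726726400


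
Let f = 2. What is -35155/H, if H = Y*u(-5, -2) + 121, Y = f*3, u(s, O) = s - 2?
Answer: -445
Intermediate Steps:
u(s, O) = -2 + s
Y = 6 (Y = 2*3 = 6)
H = 79 (H = 6*(-2 - 5) + 121 = 6*(-7) + 121 = -42 + 121 = 79)
-35155/H = -35155/79 = -35155*1/79 = -445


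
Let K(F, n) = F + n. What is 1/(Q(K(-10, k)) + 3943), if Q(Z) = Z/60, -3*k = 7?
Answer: 180/709703 ≈ 0.00025363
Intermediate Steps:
k = -7/3 (k = -⅓*7 = -7/3 ≈ -2.3333)
Q(Z) = Z/60 (Q(Z) = Z*(1/60) = Z/60)
1/(Q(K(-10, k)) + 3943) = 1/((-10 - 7/3)/60 + 3943) = 1/((1/60)*(-37/3) + 3943) = 1/(-37/180 + 3943) = 1/(709703/180) = 180/709703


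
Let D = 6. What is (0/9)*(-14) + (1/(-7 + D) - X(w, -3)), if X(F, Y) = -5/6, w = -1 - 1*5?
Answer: -⅙ ≈ -0.16667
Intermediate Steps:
w = -6 (w = -1 - 5 = -6)
X(F, Y) = -⅚ (X(F, Y) = -5*⅙ = -⅚)
(0/9)*(-14) + (1/(-7 + D) - X(w, -3)) = (0/9)*(-14) + (1/(-7 + 6) - 1*(-⅚)) = (0*(⅑))*(-14) + (1/(-1) + ⅚) = 0*(-14) + (-1 + ⅚) = 0 - ⅙ = -⅙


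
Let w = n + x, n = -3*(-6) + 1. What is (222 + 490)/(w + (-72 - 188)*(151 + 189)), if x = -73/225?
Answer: -80100/9942899 ≈ -0.0080560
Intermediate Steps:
n = 19 (n = 18 + 1 = 19)
x = -73/225 (x = -73*1/225 = -73/225 ≈ -0.32444)
w = 4202/225 (w = 19 - 73/225 = 4202/225 ≈ 18.676)
(222 + 490)/(w + (-72 - 188)*(151 + 189)) = (222 + 490)/(4202/225 + (-72 - 188)*(151 + 189)) = 712/(4202/225 - 260*340) = 712/(4202/225 - 88400) = 712/(-19885798/225) = 712*(-225/19885798) = -80100/9942899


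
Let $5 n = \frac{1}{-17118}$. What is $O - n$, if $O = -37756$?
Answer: $- \frac{3231536039}{85590} \approx -37756.0$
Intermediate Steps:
$n = - \frac{1}{85590}$ ($n = \frac{1}{5 \left(-17118\right)} = \frac{1}{5} \left(- \frac{1}{17118}\right) = - \frac{1}{85590} \approx -1.1684 \cdot 10^{-5}$)
$O - n = -37756 - - \frac{1}{85590} = -37756 + \frac{1}{85590} = - \frac{3231536039}{85590}$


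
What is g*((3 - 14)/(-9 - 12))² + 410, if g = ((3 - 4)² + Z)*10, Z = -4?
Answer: 59060/147 ≈ 401.77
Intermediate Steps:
g = -30 (g = ((3 - 4)² - 4)*10 = ((-1)² - 4)*10 = (1 - 4)*10 = -3*10 = -30)
g*((3 - 14)/(-9 - 12))² + 410 = -30*(3 - 14)²/(-9 - 12)² + 410 = -30*(-11/(-21))² + 410 = -30*(-11*(-1/21))² + 410 = -30*(11/21)² + 410 = -30*121/441 + 410 = -1210/147 + 410 = 59060/147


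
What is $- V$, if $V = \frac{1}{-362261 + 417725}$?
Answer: $- \frac{1}{55464} \approx -1.803 \cdot 10^{-5}$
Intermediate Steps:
$V = \frac{1}{55464} \approx 1.803 \cdot 10^{-5}$
$- V = \left(-1\right) \frac{1}{55464} = - \frac{1}{55464}$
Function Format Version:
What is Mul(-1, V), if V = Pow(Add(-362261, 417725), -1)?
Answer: Rational(-1, 55464) ≈ -1.8030e-5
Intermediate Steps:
V = Rational(1, 55464) (V = Pow(55464, -1) = Rational(1, 55464) ≈ 1.8030e-5)
Mul(-1, V) = Mul(-1, Rational(1, 55464)) = Rational(-1, 55464)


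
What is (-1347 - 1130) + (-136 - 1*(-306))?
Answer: -2307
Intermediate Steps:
(-1347 - 1130) + (-136 - 1*(-306)) = -2477 + (-136 + 306) = -2477 + 170 = -2307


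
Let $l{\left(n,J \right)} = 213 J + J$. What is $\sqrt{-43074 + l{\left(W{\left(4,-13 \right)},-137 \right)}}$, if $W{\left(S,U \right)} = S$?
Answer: $2 i \sqrt{18098} \approx 269.06 i$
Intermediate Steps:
$l{\left(n,J \right)} = 214 J$
$\sqrt{-43074 + l{\left(W{\left(4,-13 \right)},-137 \right)}} = \sqrt{-43074 + 214 \left(-137\right)} = \sqrt{-43074 - 29318} = \sqrt{-72392} = 2 i \sqrt{18098}$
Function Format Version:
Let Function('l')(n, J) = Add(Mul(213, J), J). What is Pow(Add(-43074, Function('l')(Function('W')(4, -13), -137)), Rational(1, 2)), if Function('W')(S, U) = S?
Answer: Mul(2, I, Pow(18098, Rational(1, 2))) ≈ Mul(269.06, I)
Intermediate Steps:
Function('l')(n, J) = Mul(214, J)
Pow(Add(-43074, Function('l')(Function('W')(4, -13), -137)), Rational(1, 2)) = Pow(Add(-43074, Mul(214, -137)), Rational(1, 2)) = Pow(Add(-43074, -29318), Rational(1, 2)) = Pow(-72392, Rational(1, 2)) = Mul(2, I, Pow(18098, Rational(1, 2)))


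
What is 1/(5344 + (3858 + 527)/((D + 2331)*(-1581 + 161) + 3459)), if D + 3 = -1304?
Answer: 1450621/7752114239 ≈ 0.00018713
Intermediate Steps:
D = -1307 (D = -3 - 1304 = -1307)
1/(5344 + (3858 + 527)/((D + 2331)*(-1581 + 161) + 3459)) = 1/(5344 + (3858 + 527)/((-1307 + 2331)*(-1581 + 161) + 3459)) = 1/(5344 + 4385/(1024*(-1420) + 3459)) = 1/(5344 + 4385/(-1454080 + 3459)) = 1/(5344 + 4385/(-1450621)) = 1/(5344 + 4385*(-1/1450621)) = 1/(5344 - 4385/1450621) = 1/(7752114239/1450621) = 1450621/7752114239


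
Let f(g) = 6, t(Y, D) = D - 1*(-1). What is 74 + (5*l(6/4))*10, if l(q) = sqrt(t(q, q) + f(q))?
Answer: 74 + 25*sqrt(34) ≈ 219.77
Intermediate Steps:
t(Y, D) = 1 + D (t(Y, D) = D + 1 = 1 + D)
l(q) = sqrt(7 + q) (l(q) = sqrt((1 + q) + 6) = sqrt(7 + q))
74 + (5*l(6/4))*10 = 74 + (5*sqrt(7 + 6/4))*10 = 74 + (5*sqrt(7 + 6*(1/4)))*10 = 74 + (5*sqrt(7 + 3/2))*10 = 74 + (5*sqrt(17/2))*10 = 74 + (5*(sqrt(34)/2))*10 = 74 + (5*sqrt(34)/2)*10 = 74 + 25*sqrt(34)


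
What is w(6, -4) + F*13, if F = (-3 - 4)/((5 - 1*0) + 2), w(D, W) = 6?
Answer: -7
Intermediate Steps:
F = -1 (F = -7/((5 + 0) + 2) = -7/(5 + 2) = -7/7 = -7*⅐ = -1)
w(6, -4) + F*13 = 6 - 1*13 = 6 - 13 = -7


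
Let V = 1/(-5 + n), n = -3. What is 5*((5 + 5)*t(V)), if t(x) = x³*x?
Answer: 25/2048 ≈ 0.012207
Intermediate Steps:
V = -⅛ (V = 1/(-5 - 3) = 1/(-8) = -⅛ ≈ -0.12500)
t(x) = x⁴
5*((5 + 5)*t(V)) = 5*((5 + 5)*(-⅛)⁴) = 5*(10*(1/4096)) = 5*(5/2048) = 25/2048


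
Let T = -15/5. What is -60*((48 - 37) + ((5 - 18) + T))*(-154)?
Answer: -46200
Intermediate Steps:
T = -3 (T = -15*⅕ = -3)
-60*((48 - 37) + ((5 - 18) + T))*(-154) = -60*((48 - 37) + ((5 - 18) - 3))*(-154) = -60*(11 + (-13 - 3))*(-154) = -60*(11 - 16)*(-154) = -60*(-5)*(-154) = 300*(-154) = -46200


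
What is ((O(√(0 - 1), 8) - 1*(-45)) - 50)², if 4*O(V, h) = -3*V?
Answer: 391/16 + 15*I/2 ≈ 24.438 + 7.5*I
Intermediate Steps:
O(V, h) = -3*V/4 (O(V, h) = (-3*V)/4 = -3*V/4)
((O(√(0 - 1), 8) - 1*(-45)) - 50)² = ((-3*√(0 - 1)/4 - 1*(-45)) - 50)² = ((-3*I/4 + 45) - 50)² = ((45 - 3*I/4) - 50)² = (-5 - 3*I/4)²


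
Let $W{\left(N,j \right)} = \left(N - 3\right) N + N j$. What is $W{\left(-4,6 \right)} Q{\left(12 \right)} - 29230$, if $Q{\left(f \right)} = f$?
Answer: $-29182$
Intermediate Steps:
$W{\left(N,j \right)} = N j + N \left(-3 + N\right)$ ($W{\left(N,j \right)} = \left(-3 + N\right) N + N j = N \left(-3 + N\right) + N j = N j + N \left(-3 + N\right)$)
$W{\left(-4,6 \right)} Q{\left(12 \right)} - 29230 = - 4 \left(-3 - 4 + 6\right) 12 - 29230 = \left(-4\right) \left(-1\right) 12 - 29230 = 4 \cdot 12 - 29230 = 48 - 29230 = -29182$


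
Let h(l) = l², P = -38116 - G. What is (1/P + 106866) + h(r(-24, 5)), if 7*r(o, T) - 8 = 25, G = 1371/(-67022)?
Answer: 13379824338214585/125175849869 ≈ 1.0689e+5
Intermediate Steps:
G = -1371/67022 (G = 1371*(-1/67022) = -1371/67022 ≈ -0.020456)
r(o, T) = 33/7 (r(o, T) = 8/7 + (⅐)*25 = 8/7 + 25/7 = 33/7)
P = -2554609181/67022 (P = -38116 - 1*(-1371/67022) = -38116 + 1371/67022 = -2554609181/67022 ≈ -38116.)
(1/P + 106866) + h(r(-24, 5)) = (1/(-2554609181/67022) + 106866) + (33/7)² = (-67022/2554609181 + 106866) + 1089/49 = 273000864669724/2554609181 + 1089/49 = 13379824338214585/125175849869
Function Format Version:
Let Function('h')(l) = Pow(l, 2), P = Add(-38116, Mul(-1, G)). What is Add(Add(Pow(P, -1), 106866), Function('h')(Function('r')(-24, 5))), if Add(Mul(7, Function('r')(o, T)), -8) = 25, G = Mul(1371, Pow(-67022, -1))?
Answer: Rational(13379824338214585, 125175849869) ≈ 1.0689e+5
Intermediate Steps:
G = Rational(-1371, 67022) (G = Mul(1371, Rational(-1, 67022)) = Rational(-1371, 67022) ≈ -0.020456)
Function('r')(o, T) = Rational(33, 7) (Function('r')(o, T) = Add(Rational(8, 7), Mul(Rational(1, 7), 25)) = Add(Rational(8, 7), Rational(25, 7)) = Rational(33, 7))
P = Rational(-2554609181, 67022) (P = Add(-38116, Mul(-1, Rational(-1371, 67022))) = Add(-38116, Rational(1371, 67022)) = Rational(-2554609181, 67022) ≈ -38116.)
Add(Add(Pow(P, -1), 106866), Function('h')(Function('r')(-24, 5))) = Add(Add(Pow(Rational(-2554609181, 67022), -1), 106866), Pow(Rational(33, 7), 2)) = Add(Add(Rational(-67022, 2554609181), 106866), Rational(1089, 49)) = Add(Rational(273000864669724, 2554609181), Rational(1089, 49)) = Rational(13379824338214585, 125175849869)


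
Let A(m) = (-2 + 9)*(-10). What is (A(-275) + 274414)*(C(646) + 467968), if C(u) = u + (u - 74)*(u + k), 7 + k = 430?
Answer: 296314016208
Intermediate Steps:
A(m) = -70 (A(m) = 7*(-10) = -70)
k = 423 (k = -7 + 430 = 423)
C(u) = u + (-74 + u)*(423 + u) (C(u) = u + (u - 74)*(u + 423) = u + (-74 + u)*(423 + u))
(A(-275) + 274414)*(C(646) + 467968) = (-70 + 274414)*((-31302 + 646² + 350*646) + 467968) = 274344*((-31302 + 417316 + 226100) + 467968) = 274344*(612114 + 467968) = 274344*1080082 = 296314016208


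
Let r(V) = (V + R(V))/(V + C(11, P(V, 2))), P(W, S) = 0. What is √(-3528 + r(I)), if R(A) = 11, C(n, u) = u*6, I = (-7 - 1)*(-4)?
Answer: I*√225706/8 ≈ 59.386*I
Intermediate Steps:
I = 32 (I = -8*(-4) = 32)
C(n, u) = 6*u
r(V) = (11 + V)/V (r(V) = (V + 11)/(V + 6*0) = (11 + V)/(V + 0) = (11 + V)/V)
√(-3528 + r(I)) = √(-3528 + (11 + 32)/32) = √(-3528 + (1/32)*43) = √(-3528 + 43/32) = √(-112853/32) = I*√225706/8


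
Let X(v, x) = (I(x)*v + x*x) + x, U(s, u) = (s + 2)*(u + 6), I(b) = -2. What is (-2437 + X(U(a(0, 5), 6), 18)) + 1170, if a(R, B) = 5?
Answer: -1093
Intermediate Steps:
U(s, u) = (2 + s)*(6 + u)
X(v, x) = x + x**2 - 2*v (X(v, x) = (-2*v + x*x) + x = (-2*v + x**2) + x = (x**2 - 2*v) + x = x + x**2 - 2*v)
(-2437 + X(U(a(0, 5), 6), 18)) + 1170 = (-2437 + (18 + 18**2 - 2*(12 + 2*6 + 6*5 + 5*6))) + 1170 = (-2437 + (18 + 324 - 2*(12 + 12 + 30 + 30))) + 1170 = (-2437 + (18 + 324 - 2*84)) + 1170 = (-2437 + (18 + 324 - 168)) + 1170 = (-2437 + 174) + 1170 = -2263 + 1170 = -1093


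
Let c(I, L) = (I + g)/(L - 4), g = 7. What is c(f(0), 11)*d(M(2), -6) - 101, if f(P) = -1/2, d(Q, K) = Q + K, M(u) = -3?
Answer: -1531/14 ≈ -109.36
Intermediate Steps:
d(Q, K) = K + Q
f(P) = -½ (f(P) = -1*½ = -½)
c(I, L) = (7 + I)/(-4 + L) (c(I, L) = (I + 7)/(L - 4) = (7 + I)/(-4 + L))
c(f(0), 11)*d(M(2), -6) - 101 = ((7 - ½)/(-4 + 11))*(-6 - 3) - 101 = ((13/2)/7)*(-9) - 101 = ((⅐)*(13/2))*(-9) - 101 = (13/14)*(-9) - 101 = -117/14 - 101 = -1531/14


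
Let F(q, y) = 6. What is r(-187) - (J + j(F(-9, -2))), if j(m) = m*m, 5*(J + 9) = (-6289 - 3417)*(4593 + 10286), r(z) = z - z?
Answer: 144415439/5 ≈ 2.8883e+7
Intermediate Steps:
r(z) = 0
J = -144415619/5 (J = -9 + ((-6289 - 3417)*(4593 + 10286))/5 = -9 + (-9706*14879)/5 = -9 + (⅕)*(-144415574) = -9 - 144415574/5 = -144415619/5 ≈ -2.8883e+7)
j(m) = m²
r(-187) - (J + j(F(-9, -2))) = 0 - (-144415619/5 + 6²) = 0 - (-144415619/5 + 36) = 0 - 1*(-144415439/5) = 0 + 144415439/5 = 144415439/5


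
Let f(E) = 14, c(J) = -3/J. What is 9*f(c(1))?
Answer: 126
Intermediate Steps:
9*f(c(1)) = 9*14 = 126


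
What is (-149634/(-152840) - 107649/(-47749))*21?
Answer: 247778443773/3648978580 ≈ 67.904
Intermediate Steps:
(-149634/(-152840) - 107649/(-47749))*21 = (-149634*(-1/152840) - 107649*(-1/47749))*21 = (74817/76420 + 107649/47749)*21 = (11798973513/3648978580)*21 = 247778443773/3648978580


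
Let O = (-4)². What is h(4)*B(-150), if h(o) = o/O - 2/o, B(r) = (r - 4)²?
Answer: -5929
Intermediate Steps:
O = 16
B(r) = (-4 + r)²
h(o) = -2/o + o/16 (h(o) = o/16 - 2/o = -2/o + o/16)
h(4)*B(-150) = (-2/4 + (1/16)*4)*(-4 - 150)² = (-2*¼ + ¼)*(-154)² = (-½ + ¼)*23716 = -¼*23716 = -5929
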